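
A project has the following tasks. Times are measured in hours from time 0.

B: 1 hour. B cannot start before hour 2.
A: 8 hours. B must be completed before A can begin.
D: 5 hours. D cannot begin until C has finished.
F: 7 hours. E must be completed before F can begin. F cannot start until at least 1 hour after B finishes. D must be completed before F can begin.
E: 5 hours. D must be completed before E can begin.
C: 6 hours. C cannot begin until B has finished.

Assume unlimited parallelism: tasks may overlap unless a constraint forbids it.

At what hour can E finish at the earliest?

B cannot begin until its own release at hour 2. It runs from hour 2 to 2 + 1 = hour 3.
C waits on B (finishes hour 3), so it starts at hour 3 and finishes at 3 + 6 = hour 9.
D waits on C (finishes hour 9), so it starts at hour 9 and finishes at 9 + 5 = hour 14.
E cannot begin until D (finishes hour 14). It runs from hour 14 to 14 + 5 = hour 19.

19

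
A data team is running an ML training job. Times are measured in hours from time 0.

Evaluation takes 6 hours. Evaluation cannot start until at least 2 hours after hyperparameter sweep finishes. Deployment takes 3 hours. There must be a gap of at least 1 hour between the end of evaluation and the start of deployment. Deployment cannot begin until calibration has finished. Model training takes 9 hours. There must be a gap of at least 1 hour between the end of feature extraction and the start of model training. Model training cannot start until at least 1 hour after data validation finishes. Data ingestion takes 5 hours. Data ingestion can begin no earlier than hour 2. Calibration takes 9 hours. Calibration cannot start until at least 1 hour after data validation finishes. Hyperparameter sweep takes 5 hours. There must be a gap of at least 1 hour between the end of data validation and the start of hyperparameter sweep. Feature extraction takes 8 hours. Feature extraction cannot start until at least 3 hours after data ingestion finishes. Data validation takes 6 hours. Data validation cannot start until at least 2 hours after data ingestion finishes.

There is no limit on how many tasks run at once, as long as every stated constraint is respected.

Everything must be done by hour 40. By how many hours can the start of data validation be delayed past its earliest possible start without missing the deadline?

7

After its own release at hour 2, data ingestion can start at hour 2 and finishes at hour 7.
After data ingestion (finishes hour 7, plus 2-hour gap → hour 9), data validation can start at hour 9 and finishes at hour 15.

Working backward from the deadline:
To finish by hour 40, deployment (duration 3) must start no later than hour 37.
Evaluation must finish before deployment (must start by hour 37, minus 1-hour gap → hour 36). With a 6-hour duration, evaluation must start by 36 − 6 = hour 30.
Since evaluation (must start by hour 30, minus 2-hour gap → hour 28) depends on it, hyperparameter sweep must finish by hour 28. Backing off its 5-hour duration gives a latest start of hour 23.
Model training must finish by hour 40; it takes 9 hours, so it must start by 40 − 9 = hour 31.
Calibration must finish before deployment (must start by hour 37). With a 9-hour duration, calibration must start by 37 − 9 = hour 28.
Data validation feeds hyperparameter sweep (must start by hour 23, minus 1-hour gap → hour 22); model training (must start by hour 31, minus 1-hour gap → hour 30); calibration (must start by hour 28, minus 1-hour gap → hour 27). Taking the minimum, data validation must finish by hour 22 and start by 22 − 6 = hour 16.
So data validation can start as early as hour 9 and as late as hour 16, giving 16 − 9 = 7 hours of slack.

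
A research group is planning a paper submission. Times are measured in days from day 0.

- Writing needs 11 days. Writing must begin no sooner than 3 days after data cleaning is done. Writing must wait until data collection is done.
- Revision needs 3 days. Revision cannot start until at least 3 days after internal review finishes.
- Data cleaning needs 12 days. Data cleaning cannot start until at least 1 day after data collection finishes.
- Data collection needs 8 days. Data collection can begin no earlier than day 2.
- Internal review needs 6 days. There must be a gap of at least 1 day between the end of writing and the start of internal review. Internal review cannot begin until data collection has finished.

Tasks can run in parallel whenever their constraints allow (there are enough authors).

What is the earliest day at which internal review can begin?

After its own release at day 2, data collection can start at day 2 and finishes at day 10.
Data cleaning waits on data collection (finishes day 10, plus 1-day gap → day 11), so it starts at day 11 and finishes at 11 + 12 = day 23.
Writing has to wait for data cleaning (finishes day 23, plus 3-day gap → day 26); data collection (finishes day 10). The latest of these is day 26, so writing runs day 26 to 26 + 11 = day 37.
Internal review waits on writing (finishes day 37, plus 1-day gap → day 38); data collection (finishes day 10). The latest of these is day 38, which is the earliest internal review can start.

38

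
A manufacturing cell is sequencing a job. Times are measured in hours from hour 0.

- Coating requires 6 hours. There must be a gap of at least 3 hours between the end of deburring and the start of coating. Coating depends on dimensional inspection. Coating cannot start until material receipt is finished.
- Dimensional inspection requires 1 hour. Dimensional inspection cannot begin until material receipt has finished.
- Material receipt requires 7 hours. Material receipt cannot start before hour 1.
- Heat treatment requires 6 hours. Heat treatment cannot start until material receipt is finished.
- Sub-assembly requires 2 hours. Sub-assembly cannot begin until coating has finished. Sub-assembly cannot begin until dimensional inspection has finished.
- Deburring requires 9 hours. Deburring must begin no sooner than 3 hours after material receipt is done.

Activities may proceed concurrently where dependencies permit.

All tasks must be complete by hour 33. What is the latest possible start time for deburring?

Sub-assembly must finish by hour 33; it takes 2 hours, so it must start by 33 − 2 = hour 31.
Coating has to be done before sub-assembly (must start by hour 31). That means finishing by hour 31, i.e. starting by 31 − 6 = hour 25.
Deburring must finish before coating (must start by hour 25, minus 3-hour gap → hour 22). With a 9-hour duration, deburring must start by 22 − 9 = hour 13.

13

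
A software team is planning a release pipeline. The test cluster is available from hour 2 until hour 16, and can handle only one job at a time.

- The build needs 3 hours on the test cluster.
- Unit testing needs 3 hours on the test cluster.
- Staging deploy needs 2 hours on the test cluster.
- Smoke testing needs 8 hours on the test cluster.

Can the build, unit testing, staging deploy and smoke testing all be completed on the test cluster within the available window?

No

The test cluster window is 16 − 2 = 14 hours.
Running back to back, the jobs need 3 + 3 + 2 + 8 = 16 hours on the test cluster.
Since 16 > 14, they cannot all fit.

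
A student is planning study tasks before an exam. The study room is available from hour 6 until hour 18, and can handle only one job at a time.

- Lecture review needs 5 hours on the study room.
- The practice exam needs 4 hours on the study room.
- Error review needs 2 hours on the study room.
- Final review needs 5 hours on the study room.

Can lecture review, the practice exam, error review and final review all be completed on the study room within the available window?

No

The study room window is 18 − 6 = 12 hours.
Running back to back, the jobs need 5 + 4 + 2 + 5 = 16 hours on the study room.
Since 16 > 12, they cannot all fit.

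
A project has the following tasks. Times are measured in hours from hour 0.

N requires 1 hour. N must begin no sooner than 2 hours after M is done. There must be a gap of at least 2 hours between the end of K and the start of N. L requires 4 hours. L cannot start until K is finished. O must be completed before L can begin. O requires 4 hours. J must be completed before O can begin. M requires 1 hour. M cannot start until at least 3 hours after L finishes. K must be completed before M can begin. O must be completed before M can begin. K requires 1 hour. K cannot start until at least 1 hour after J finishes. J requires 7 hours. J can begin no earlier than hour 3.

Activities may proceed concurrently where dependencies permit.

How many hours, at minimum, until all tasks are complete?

25

After its own release at hour 3, J can start at hour 3 and finishes at hour 10.
O waits on J (finishes hour 10), so it starts at hour 10 and finishes at 10 + 4 = hour 14.
K waits on J (finishes hour 10, plus 1-hour gap → hour 11), so it starts at hour 11 and finishes at 11 + 1 = hour 12.
For L: K (finishes hour 12); O (finishes hour 14). Taking the maximum gives a start of hour 14, and it finishes at 14 + 4 = hour 18.
M has to wait for L (finishes hour 18, plus 3-hour gap → hour 21); K (finishes hour 12); O (finishes hour 14). The latest of these is hour 21, so M runs hour 21 to 21 + 1 = hour 22.
N needs all of M (finishes hour 22, plus 2-hour gap → hour 24); K (finishes hour 12, plus 2-hour gap → hour 14). That puts its earliest start at hour 24; it finishes at 24 + 1 = hour 25.
All tasks are finished once the last one completes. Finish times: J at 10, K at 12, L at 18, M at 22, N at 25, O at 14. The latest is hour 25.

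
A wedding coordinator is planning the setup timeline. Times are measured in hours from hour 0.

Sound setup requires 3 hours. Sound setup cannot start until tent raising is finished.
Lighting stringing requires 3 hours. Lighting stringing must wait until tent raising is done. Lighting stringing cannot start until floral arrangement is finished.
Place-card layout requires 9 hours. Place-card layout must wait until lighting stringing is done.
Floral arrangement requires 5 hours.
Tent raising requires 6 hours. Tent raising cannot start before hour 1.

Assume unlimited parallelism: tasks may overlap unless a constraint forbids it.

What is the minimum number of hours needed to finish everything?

19

Floral arrangement can start immediately at hour 0; it finishes at hour 5.
Tent raising cannot begin until its own release at hour 1. It runs from hour 1 to 1 + 6 = hour 7.
After tent raising (finishes hour 7), sound setup can start at hour 7 and finishes at hour 10.
Lighting stringing cannot start until tent raising (finishes hour 7); floral arrangement (finishes hour 5). The controlling bound is hour 7, so lighting stringing finishes at 7 + 3 = hour 10.
Place-card layout waits on lighting stringing (finishes hour 10), so it starts at hour 10 and finishes at 10 + 9 = hour 19.
All tasks are finished once the last one completes. Finish times: Tent raising at 7, Floral arrangement at 5, Lighting stringing at 10, Sound setup at 10, Place-card layout at 19. The latest is hour 19.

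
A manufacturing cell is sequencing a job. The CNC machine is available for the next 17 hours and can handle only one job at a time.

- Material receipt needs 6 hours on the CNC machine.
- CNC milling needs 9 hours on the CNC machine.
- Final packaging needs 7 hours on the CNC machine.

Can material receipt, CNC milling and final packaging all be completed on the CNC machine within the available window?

Running back to back, the jobs need 6 + 9 + 7 = 22 hours on the CNC machine.
Since 22 > 17, they cannot all fit.

No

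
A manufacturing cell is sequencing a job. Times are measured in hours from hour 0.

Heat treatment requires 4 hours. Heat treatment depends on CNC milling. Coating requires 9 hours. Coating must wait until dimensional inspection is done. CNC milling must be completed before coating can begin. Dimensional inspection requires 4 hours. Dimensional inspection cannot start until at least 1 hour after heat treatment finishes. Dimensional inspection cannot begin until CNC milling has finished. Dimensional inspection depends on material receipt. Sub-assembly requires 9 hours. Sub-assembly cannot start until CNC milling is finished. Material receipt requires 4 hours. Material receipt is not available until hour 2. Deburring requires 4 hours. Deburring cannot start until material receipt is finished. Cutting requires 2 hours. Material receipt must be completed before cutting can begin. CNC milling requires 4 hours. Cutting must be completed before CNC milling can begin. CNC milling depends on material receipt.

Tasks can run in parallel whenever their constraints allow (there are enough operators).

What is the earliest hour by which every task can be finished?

Material receipt cannot begin until its own release at hour 2. It runs from hour 2 to 2 + 4 = hour 6.
Deburring cannot begin until material receipt (finishes hour 6). It runs from hour 6 to 6 + 4 = hour 10.
Cutting waits on material receipt (finishes hour 6), so it starts at hour 6 and finishes at 6 + 2 = hour 8.
CNC milling cannot start until cutting (finishes hour 8); material receipt (finishes hour 6). The controlling bound is hour 8, so CNC milling finishes at 8 + 4 = hour 12.
After CNC milling (finishes hour 12), sub-assembly can start at hour 12 and finishes at hour 21.
Heat treatment waits on CNC milling (finishes hour 12), so it starts at hour 12 and finishes at 12 + 4 = hour 16.
Dimensional inspection cannot start until heat treatment (finishes hour 16, plus 1-hour gap → hour 17); CNC milling (finishes hour 12); material receipt (finishes hour 6). The controlling bound is hour 17, so dimensional inspection finishes at 17 + 4 = hour 21.
For coating: dimensional inspection (finishes hour 21); CNC milling (finishes hour 12). Taking the maximum gives a start of hour 21, and it finishes at 21 + 9 = hour 30.
All tasks are finished once the last one completes. Finish times: Material receipt at 6, Cutting at 8, Deburring at 10, CNC milling at 12, Heat treatment at 16, Dimensional inspection at 21, Coating at 30, Sub-assembly at 21. The latest is hour 30.

30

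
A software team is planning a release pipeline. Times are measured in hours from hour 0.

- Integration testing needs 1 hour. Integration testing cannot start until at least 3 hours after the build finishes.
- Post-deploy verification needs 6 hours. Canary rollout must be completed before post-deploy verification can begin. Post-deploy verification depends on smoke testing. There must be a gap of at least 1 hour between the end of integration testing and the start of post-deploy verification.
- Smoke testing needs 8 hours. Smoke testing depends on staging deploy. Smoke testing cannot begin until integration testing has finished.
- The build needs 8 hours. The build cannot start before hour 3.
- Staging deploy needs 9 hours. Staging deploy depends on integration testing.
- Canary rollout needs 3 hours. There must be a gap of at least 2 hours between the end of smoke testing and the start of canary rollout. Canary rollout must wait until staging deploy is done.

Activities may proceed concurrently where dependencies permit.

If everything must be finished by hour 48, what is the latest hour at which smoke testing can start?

29

Post-deploy verification has no dependents, so it just needs to finish by hour 48. Starting by 48 − 6 = hour 42 achieves that.
Canary rollout has to be done before post-deploy verification (must start by hour 42). That means finishing by hour 42, i.e. starting by 42 − 3 = hour 39.
Smoke testing has several dependents: canary rollout (must start by hour 39, minus 2-hour gap → hour 37); post-deploy verification (must start by hour 42). The earliest of those limits is hour 37, so smoke testing must start by 37 − 8 = hour 29.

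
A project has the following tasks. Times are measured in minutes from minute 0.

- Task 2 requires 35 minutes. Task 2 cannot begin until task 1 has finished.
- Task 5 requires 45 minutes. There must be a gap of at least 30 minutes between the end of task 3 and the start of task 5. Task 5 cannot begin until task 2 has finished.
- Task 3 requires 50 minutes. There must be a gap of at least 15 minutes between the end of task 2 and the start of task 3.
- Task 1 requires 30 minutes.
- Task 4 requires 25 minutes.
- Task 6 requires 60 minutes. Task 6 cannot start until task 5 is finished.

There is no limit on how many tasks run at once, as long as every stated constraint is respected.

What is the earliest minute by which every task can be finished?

265

Nothing blocks task 4, so it runs from minute 0 to minute 25.
Task 1 has no prerequisites, so it starts at minute 0 and finishes at minute 30.
Task 2 cannot begin until task 1 (finishes minute 30). It runs from minute 30 to 30 + 35 = minute 65.
Task 3 cannot begin until task 2 (finishes minute 65, plus 15-minute gap → minute 80). It runs from minute 80 to 80 + 50 = minute 130.
Task 5 cannot start until task 3 (finishes minute 130, plus 30-minute gap → minute 160); task 2 (finishes minute 65). The controlling bound is minute 160, so task 5 finishes at 160 + 45 = minute 205.
After task 5 (finishes minute 205), task 6 can start at minute 205 and finishes at minute 265.
All tasks are finished once the last one completes. Finish times: Task 1 at 30, Task 2 at 65, Task 3 at 130, Task 4 at 25, Task 5 at 205, Task 6 at 265. The latest is minute 265.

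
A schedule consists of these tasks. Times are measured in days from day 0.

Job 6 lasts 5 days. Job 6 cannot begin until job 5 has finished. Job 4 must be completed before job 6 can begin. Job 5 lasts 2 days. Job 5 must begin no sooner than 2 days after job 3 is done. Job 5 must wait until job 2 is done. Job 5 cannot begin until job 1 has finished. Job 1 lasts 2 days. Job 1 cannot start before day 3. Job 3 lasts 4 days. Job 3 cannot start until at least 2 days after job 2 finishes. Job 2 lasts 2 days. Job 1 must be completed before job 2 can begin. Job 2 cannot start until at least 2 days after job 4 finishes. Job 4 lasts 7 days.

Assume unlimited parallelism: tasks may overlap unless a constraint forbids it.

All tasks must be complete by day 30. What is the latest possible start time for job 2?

Job 6 must finish by day 30; it takes 5 days, so it must start by 30 − 5 = day 25.
Job 5 has to be done before job 6 (must start by day 25). That means finishing by day 25, i.e. starting by 25 − 2 = day 23.
Job 3 has to be done before job 5 (must start by day 23, minus 2-day gap → day 21). That means finishing by day 21, i.e. starting by 21 − 4 = day 17.
For job 2: job 3 (must start by day 17, minus 2-day gap → day 15); job 5 (must start by day 23). The most restrictive is day 15; with a 2-day duration, job 2 must start by day 13.

13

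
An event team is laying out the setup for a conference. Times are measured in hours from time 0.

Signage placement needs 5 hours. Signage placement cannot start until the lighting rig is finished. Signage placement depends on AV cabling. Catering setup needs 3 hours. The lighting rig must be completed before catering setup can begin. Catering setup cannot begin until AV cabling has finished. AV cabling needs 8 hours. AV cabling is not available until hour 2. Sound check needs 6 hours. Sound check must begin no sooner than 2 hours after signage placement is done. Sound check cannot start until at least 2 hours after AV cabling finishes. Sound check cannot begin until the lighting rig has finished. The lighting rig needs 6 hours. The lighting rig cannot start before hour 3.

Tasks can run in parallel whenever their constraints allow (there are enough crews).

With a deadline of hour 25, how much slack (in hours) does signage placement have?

2

After its own release at hour 2, AV cabling can start at hour 2 and finishes at hour 10.
The lighting rig waits on its own release at hour 3, so it starts at hour 3 and finishes at 3 + 6 = hour 9.
Signage placement has to wait for the lighting rig (finishes hour 9); AV cabling (finishes hour 10). The latest of these is hour 10, so signage placement runs hour 10 to 10 + 5 = hour 15.

Working backward from the deadline:
To finish by hour 25, sound check (duration 6) must start no later than hour 19.
Signage placement has to be done before sound check (must start by hour 19, minus 2-hour gap → hour 17). That means finishing by hour 17, i.e. starting by 17 − 5 = hour 12.
So signage placement can start as early as hour 10 and as late as hour 12, giving 12 − 10 = 2 hours of slack.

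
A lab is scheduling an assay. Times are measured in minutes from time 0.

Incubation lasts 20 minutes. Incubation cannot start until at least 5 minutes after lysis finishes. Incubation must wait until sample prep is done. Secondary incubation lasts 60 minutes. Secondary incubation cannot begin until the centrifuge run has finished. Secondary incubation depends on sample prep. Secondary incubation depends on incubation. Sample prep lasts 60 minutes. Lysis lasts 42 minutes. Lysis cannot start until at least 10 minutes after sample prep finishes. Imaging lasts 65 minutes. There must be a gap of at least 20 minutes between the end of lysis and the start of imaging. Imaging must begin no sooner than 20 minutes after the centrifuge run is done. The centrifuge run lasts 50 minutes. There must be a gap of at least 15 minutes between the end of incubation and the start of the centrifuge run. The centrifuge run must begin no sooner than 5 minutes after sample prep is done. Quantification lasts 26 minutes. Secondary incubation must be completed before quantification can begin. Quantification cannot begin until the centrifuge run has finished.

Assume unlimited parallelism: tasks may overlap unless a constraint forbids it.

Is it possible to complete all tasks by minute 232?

Nothing blocks sample prep, so it runs from minute 0 to minute 60.
Lysis waits on sample prep (finishes minute 60, plus 10-minute gap → minute 70), so it starts at minute 70 and finishes at 70 + 42 = minute 112.
Incubation has to wait for lysis (finishes minute 112, plus 5-minute gap → minute 117); sample prep (finishes minute 60). The latest of these is minute 117, so incubation runs minute 117 to 117 + 20 = minute 137.
The centrifuge run has to wait for incubation (finishes minute 137, plus 15-minute gap → minute 152); sample prep (finishes minute 60, plus 5-minute gap → minute 65). The latest of these is minute 152, so the centrifuge run runs minute 152 to 152 + 50 = minute 202.
Imaging needs all of lysis (finishes minute 112, plus 20-minute gap → minute 132); the centrifuge run (finishes minute 202, plus 20-minute gap → minute 222). That puts its earliest start at minute 222; it finishes at 222 + 65 = minute 287.
Secondary incubation needs all of the centrifuge run (finishes minute 202); sample prep (finishes minute 60); incubation (finishes minute 137). That puts its earliest start at minute 202; it finishes at 202 + 60 = minute 262.
For quantification: secondary incubation (finishes minute 262); the centrifuge run (finishes minute 202). Taking the maximum gives a start of minute 262, and it finishes at 262 + 26 = minute 288.
The earliest everything can be done is minute 288, which is after the deadline of 232, so it is not possible.

No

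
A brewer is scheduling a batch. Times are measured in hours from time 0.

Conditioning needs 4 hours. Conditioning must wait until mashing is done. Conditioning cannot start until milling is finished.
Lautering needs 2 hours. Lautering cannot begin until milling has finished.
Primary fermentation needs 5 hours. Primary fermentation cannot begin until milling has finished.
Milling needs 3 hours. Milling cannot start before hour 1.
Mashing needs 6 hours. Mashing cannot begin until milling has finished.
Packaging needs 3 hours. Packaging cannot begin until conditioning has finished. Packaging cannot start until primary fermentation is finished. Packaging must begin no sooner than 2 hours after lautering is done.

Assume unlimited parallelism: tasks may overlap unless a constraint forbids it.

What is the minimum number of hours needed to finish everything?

Milling cannot begin until its own release at hour 1. It runs from hour 1 to 1 + 3 = hour 4.
After milling (finishes hour 4), primary fermentation can start at hour 4 and finishes at hour 9.
After milling (finishes hour 4), lautering can start at hour 4 and finishes at hour 6.
After milling (finishes hour 4), mashing can start at hour 4 and finishes at hour 10.
Conditioning has to wait for mashing (finishes hour 10); milling (finishes hour 4). The latest of these is hour 10, so conditioning runs hour 10 to 10 + 4 = hour 14.
Packaging cannot start until conditioning (finishes hour 14); primary fermentation (finishes hour 9); lautering (finishes hour 6, plus 2-hour gap → hour 8). The controlling bound is hour 14, so packaging finishes at 14 + 3 = hour 17.
All tasks are finished once the last one completes. Finish times: Milling at 4, Mashing at 10, Lautering at 6, Primary fermentation at 9, Conditioning at 14, Packaging at 17. The latest is hour 17.

17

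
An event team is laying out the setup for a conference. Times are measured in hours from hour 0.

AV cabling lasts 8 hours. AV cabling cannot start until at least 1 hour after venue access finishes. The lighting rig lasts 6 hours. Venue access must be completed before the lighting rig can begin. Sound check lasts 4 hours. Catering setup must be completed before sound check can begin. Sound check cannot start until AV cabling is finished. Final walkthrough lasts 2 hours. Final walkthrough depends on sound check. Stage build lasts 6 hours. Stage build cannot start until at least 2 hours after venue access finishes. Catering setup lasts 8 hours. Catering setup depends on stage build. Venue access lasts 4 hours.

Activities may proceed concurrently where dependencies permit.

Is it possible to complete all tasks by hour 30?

Venue access has no prerequisites, so it starts at hour 0 and finishes at hour 4.
After venue access (finishes hour 4, plus 1-hour gap → hour 5), AV cabling can start at hour 5 and finishes at hour 13.
The lighting rig cannot begin until venue access (finishes hour 4). It runs from hour 4 to 4 + 6 = hour 10.
Stage build waits on venue access (finishes hour 4, plus 2-hour gap → hour 6), so it starts at hour 6 and finishes at 6 + 6 = hour 12.
After stage build (finishes hour 12), catering setup can start at hour 12 and finishes at hour 20.
Sound check needs all of catering setup (finishes hour 20); AV cabling (finishes hour 13). That puts its earliest start at hour 20; it finishes at 20 + 4 = hour 24.
Final walkthrough cannot begin until sound check (finishes hour 24). It runs from hour 24 to 24 + 2 = hour 26.
Every task is finished by hour 26, which is no later than the deadline of 30, so the schedule is feasible.

Yes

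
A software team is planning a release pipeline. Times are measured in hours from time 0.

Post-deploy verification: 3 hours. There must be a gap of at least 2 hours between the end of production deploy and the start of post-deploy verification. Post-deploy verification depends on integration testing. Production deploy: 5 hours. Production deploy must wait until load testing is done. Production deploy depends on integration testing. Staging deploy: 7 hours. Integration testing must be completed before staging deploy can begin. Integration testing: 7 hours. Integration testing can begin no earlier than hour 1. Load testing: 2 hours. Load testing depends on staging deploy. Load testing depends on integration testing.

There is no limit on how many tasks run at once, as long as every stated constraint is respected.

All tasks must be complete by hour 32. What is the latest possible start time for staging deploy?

13

Nothing follows post-deploy verification; the deadline of hour 32 is its only limit. It must start by 32 − 3 = hour 29.
Production deploy has to be done before post-deploy verification (must start by hour 29, minus 2-hour gap → hour 27). That means finishing by hour 27, i.e. starting by 27 − 5 = hour 22.
Load testing feeds into production deploy (must start by hour 22); so load testing must finish by hour 22 and therefore start by hour 20.
Staging deploy feeds into load testing (must start by hour 20); so staging deploy must finish by hour 20 and therefore start by hour 13.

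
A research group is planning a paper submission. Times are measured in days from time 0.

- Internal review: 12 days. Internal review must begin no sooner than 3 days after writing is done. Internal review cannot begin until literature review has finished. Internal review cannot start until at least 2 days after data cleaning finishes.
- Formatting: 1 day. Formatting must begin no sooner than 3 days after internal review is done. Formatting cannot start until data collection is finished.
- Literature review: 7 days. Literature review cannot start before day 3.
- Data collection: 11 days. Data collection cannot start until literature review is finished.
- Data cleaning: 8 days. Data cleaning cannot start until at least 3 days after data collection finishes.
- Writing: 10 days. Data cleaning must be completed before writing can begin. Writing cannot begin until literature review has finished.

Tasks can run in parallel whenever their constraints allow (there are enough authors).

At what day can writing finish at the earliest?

After its own release at day 3, literature review can start at day 3 and finishes at day 10.
After literature review (finishes day 10), data collection can start at day 10 and finishes at day 21.
Data cleaning cannot begin until data collection (finishes day 21, plus 3-day gap → day 24). It runs from day 24 to 24 + 8 = day 32.
Writing needs all of data cleaning (finishes day 32); literature review (finishes day 10). That puts its earliest start at day 32; it finishes at 32 + 10 = day 42.

42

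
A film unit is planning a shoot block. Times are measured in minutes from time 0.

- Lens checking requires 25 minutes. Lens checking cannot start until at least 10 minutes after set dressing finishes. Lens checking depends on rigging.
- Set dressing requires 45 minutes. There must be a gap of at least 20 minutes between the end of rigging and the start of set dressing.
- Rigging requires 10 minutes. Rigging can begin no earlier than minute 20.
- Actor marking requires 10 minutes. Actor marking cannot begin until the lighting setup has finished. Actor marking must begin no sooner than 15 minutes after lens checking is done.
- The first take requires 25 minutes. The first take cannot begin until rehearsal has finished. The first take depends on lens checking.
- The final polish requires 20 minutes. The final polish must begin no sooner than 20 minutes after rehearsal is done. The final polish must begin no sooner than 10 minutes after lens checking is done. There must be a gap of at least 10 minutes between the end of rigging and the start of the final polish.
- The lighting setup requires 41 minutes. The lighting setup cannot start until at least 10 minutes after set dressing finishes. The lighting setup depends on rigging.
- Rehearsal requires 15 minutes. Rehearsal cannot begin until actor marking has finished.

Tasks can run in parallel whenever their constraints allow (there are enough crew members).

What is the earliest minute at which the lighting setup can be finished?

146

Rigging cannot begin until its own release at minute 20. It runs from minute 20 to 20 + 10 = minute 30.
Set dressing waits on rigging (finishes minute 30, plus 20-minute gap → minute 50), so it starts at minute 50 and finishes at 50 + 45 = minute 95.
The lighting setup cannot start until set dressing (finishes minute 95, plus 10-minute gap → minute 105); rigging (finishes minute 30). The controlling bound is minute 105, so the lighting setup finishes at 105 + 41 = minute 146.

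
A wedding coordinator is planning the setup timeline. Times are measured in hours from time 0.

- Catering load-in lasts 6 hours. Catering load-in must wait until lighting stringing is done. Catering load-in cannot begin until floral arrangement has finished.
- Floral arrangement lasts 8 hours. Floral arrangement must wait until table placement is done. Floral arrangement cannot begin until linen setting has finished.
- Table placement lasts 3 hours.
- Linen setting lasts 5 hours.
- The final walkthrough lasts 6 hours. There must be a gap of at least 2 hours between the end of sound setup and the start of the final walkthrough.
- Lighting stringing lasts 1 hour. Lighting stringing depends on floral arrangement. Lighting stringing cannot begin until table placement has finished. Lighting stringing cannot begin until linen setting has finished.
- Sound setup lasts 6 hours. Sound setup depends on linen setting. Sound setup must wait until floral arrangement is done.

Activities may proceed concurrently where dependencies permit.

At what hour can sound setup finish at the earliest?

Nothing blocks linen setting, so it runs from hour 0 to hour 5.
Table placement has no prerequisites, so it starts at hour 0 and finishes at hour 3.
For floral arrangement: table placement (finishes hour 3); linen setting (finishes hour 5). Taking the maximum gives a start of hour 5, and it finishes at 5 + 8 = hour 13.
For sound setup: linen setting (finishes hour 5); floral arrangement (finishes hour 13). Taking the maximum gives a start of hour 13, and it finishes at 13 + 6 = hour 19.

19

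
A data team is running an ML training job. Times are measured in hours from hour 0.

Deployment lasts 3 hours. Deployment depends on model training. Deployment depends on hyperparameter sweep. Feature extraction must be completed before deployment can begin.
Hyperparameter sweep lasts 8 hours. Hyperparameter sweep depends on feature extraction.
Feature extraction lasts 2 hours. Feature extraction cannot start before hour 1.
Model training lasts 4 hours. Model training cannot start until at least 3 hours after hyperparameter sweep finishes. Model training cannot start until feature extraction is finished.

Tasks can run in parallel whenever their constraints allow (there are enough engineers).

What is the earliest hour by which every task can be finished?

Feature extraction cannot begin until its own release at hour 1. It runs from hour 1 to 1 + 2 = hour 3.
Hyperparameter sweep waits on feature extraction (finishes hour 3), so it starts at hour 3 and finishes at 3 + 8 = hour 11.
Model training needs all of hyperparameter sweep (finishes hour 11, plus 3-hour gap → hour 14); feature extraction (finishes hour 3). That puts its earliest start at hour 14; it finishes at 14 + 4 = hour 18.
Deployment needs all of model training (finishes hour 18); hyperparameter sweep (finishes hour 11); feature extraction (finishes hour 3). That puts its earliest start at hour 18; it finishes at 18 + 3 = hour 21.
All tasks are finished once the last one completes. Finish times: Feature extraction at 3, Hyperparameter sweep at 11, Model training at 18, Deployment at 21. The latest is hour 21.

21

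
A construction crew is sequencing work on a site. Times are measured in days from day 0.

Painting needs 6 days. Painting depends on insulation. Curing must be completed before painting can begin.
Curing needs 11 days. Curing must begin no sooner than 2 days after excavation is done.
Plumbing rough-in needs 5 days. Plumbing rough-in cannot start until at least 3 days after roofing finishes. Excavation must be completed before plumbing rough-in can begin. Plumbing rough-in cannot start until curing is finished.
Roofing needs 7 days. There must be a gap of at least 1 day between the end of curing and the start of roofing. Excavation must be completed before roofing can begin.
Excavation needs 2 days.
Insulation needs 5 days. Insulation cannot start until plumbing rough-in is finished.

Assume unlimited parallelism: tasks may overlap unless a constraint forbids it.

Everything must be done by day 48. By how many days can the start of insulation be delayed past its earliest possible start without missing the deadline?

6

Excavation has no prerequisites, so it starts at day 0 and finishes at day 2.
Curing waits on excavation (finishes day 2, plus 2-day gap → day 4), so it starts at day 4 and finishes at 4 + 11 = day 15.
Roofing needs all of curing (finishes day 15, plus 1-day gap → day 16); excavation (finishes day 2). That puts its earliest start at day 16; it finishes at 16 + 7 = day 23.
Plumbing rough-in cannot start until roofing (finishes day 23, plus 3-day gap → day 26); excavation (finishes day 2); curing (finishes day 15). The controlling bound is day 26, so plumbing rough-in finishes at 26 + 5 = day 31.
Insulation waits on plumbing rough-in (finishes day 31), so it starts at day 31 and finishes at 31 + 5 = day 36.

Working backward from the deadline:
Nothing follows painting; the deadline of day 48 is its only limit. It must start by 48 − 6 = day 42.
Insulation feeds into painting (must start by day 42); so insulation must finish by day 42 and therefore start by day 37.
So insulation can start as early as day 31 and as late as day 37, giving 37 − 31 = 6 days of slack.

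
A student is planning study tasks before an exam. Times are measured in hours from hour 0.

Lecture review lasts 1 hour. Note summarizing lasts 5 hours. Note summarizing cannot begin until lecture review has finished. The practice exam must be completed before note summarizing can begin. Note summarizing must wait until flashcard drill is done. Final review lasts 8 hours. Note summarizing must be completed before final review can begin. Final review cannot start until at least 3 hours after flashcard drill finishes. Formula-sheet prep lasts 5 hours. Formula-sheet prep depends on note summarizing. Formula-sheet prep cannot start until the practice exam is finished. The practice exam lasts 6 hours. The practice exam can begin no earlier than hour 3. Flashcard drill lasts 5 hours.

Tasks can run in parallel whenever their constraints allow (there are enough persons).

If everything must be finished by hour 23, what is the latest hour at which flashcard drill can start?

Formula-sheet prep must finish by hour 23; it takes 5 hours, so it must start by 23 − 5 = hour 18.
Final review must finish by hour 23; it takes 8 hours, so it must start by 23 − 8 = hour 15.
Note summarizing has several dependents: formula-sheet prep (must start by hour 18); final review (must start by hour 15). The earliest of those limits is hour 15, so note summarizing must start by 15 − 5 = hour 10.
Flashcard drill has several dependents: note summarizing (must start by hour 10); final review (must start by hour 15, minus 3-hour gap → hour 12). The earliest of those limits is hour 10, so flashcard drill must start by 10 − 5 = hour 5.

5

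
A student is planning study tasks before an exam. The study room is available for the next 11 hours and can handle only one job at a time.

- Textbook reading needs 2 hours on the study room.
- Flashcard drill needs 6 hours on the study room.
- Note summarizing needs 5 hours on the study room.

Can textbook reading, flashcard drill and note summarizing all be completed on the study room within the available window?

No

Running back to back, the jobs need 2 + 6 + 5 = 13 hours on the study room.
Since 13 > 11, they cannot all fit.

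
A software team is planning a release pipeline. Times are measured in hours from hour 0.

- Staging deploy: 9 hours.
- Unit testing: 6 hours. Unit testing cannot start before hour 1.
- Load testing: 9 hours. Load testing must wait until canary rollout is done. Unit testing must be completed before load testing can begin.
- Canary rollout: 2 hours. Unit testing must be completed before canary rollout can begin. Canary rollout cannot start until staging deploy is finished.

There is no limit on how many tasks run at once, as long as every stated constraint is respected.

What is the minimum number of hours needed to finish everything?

Nothing blocks staging deploy, so it runs from hour 0 to hour 9.
Unit testing cannot begin until its own release at hour 1. It runs from hour 1 to 1 + 6 = hour 7.
Canary rollout needs all of unit testing (finishes hour 7); staging deploy (finishes hour 9). That puts its earliest start at hour 9; it finishes at 9 + 2 = hour 11.
Load testing has to wait for canary rollout (finishes hour 11); unit testing (finishes hour 7). The latest of these is hour 11, so load testing runs hour 11 to 11 + 9 = hour 20.
All tasks are finished once the last one completes. Finish times: Unit testing at 7, Staging deploy at 9, Canary rollout at 11, Load testing at 20. The latest is hour 20.

20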